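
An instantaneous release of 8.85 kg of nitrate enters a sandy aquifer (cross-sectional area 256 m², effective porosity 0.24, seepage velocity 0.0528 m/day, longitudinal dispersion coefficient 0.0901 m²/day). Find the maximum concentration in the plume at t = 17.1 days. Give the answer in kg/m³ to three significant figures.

0.0327 kg/m³

The peak of an instantaneous 1D plume sits at x = vt; there the Gaussian factor is 1 and C_max = M/(n_e·A·√(4πDt)), where n_e·A is the pore area the mass is dissolved in.
√(4πDt) = √(4π × 0.0901 × 17.1) = 4.400 m, so C_max = 8.85/(0.24 × 256 × 4.400) = 0.0327 kg/m³.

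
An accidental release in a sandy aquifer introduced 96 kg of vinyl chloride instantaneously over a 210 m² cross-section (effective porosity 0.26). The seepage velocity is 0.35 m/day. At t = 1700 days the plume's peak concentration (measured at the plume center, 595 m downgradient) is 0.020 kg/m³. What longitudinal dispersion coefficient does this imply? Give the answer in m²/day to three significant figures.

0.362 m²/day

At the plume center C_max = M/(n_e·A·√(4πDt)), so D = M²/(4πt·(n_e·A·C_max)²).
n_e·A·C_max = 0.26 × 210 × 0.020 = 1.092 kg/m.
D = 96²/(4π × 1700 × 1.092²) = 0.362 m²/day.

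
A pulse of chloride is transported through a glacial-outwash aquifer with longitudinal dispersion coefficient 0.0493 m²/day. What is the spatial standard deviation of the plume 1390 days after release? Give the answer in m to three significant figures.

Dispersive spreading gives a Gaussian with σ² = 2Dt; advection only shifts the center.
σ = √(2 × 0.0493 × 1390) = 11.7 m.

11.7 m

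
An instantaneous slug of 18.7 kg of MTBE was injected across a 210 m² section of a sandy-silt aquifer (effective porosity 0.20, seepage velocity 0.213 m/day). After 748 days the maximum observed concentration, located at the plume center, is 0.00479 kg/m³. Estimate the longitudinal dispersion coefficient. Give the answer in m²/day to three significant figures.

0.919 m²/day

At the plume center C_max = M/(n_e·A·√(4πDt)), so D = M²/(4πt·(n_e·A·C_max)²).
n_e·A·C_max = 0.20 × 210 × 0.00479 = 0.2012 kg/m.
D = 18.7²/(4π × 748 × 0.2012²) = 0.919 m²/day.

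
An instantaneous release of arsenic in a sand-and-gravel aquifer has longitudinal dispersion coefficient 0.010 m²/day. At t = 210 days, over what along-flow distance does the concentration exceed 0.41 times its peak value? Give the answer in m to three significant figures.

The plume is Gaussian with σ = √(2Dt) = √(2 × 0.010 × 210) = 2.049 m.
C/C_peak = exp(−Δx²/(2σ²)) = 0.41 ⇒ Δx = σ·√(−2 ln 0.41) = 2.049 × 1.335 = 2.735 m.
Width = 2Δx = 5.47 m.

5.47 m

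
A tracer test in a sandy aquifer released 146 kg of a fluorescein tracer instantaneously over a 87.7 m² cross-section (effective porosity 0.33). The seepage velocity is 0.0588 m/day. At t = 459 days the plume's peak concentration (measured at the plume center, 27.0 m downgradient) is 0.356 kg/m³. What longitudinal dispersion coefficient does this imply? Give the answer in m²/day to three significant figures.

At the plume center C_max = M/(n_e·A·√(4πDt)), so D = M²/(4πt·(n_e·A·C_max)²).
n_e·A·C_max = 0.33 × 87.7 × 0.356 = 10.30 kg/m.
D = 146²/(4π × 459 × 10.30²) = 0.0348 m²/day.

0.0348 m²/day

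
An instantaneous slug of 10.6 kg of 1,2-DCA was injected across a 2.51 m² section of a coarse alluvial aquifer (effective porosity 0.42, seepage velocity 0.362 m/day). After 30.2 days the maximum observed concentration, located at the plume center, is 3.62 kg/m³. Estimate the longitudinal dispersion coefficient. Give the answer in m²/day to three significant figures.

0.0203 m²/day

At the plume center C_max = M/(n_e·A·√(4πDt)), so D = M²/(4πt·(n_e·A·C_max)²).
n_e·A·C_max = 0.42 × 2.51 × 3.62 = 3.816 kg/m.
D = 10.6²/(4π × 30.2 × 3.816²) = 0.0203 m²/day.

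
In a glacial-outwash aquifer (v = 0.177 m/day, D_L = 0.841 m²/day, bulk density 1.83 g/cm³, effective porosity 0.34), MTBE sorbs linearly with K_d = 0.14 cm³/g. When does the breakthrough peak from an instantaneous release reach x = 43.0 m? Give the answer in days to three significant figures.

Retardation factor R = 1 + ρ_b·K_d/n = 1 + 1.83 × 0.14/0.34 = 1.754.
Sorption retards both mechanisms: v_R = v/R = 0.1009 m/day, D_R = D/R = 0.4795 m²/day.
Peak time from v_R²t² + 2D_R t − x² = 0: t = (√(D_R² + v_R²x²) − D_R)/v_R².
√(D_R² + v_R²x²) = √(0.4795² + 0.1009² × 43.0²) = 4.365; v_R² = 0.01018.
t = (4.365 − 0.4795)/0.01018 = 382 days.

382 days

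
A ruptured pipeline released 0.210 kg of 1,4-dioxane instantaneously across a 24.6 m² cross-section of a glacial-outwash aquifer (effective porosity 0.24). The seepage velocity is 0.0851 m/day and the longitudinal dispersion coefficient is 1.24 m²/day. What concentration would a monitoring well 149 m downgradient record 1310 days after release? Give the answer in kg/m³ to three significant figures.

For an instantaneous plane source, C(x,t) = M/(n_e·A·√(4πDt)) · exp(−(x−vt)²/(4Dt)), with n_e·A the pore (flow) area.
Plume center vt = 0.0851 × 1310 = 111.481 m, so the well at 149 m is 37.519 m downgradient of the peak.
√(4πDt) = 142.9 m, giving peak height M/(n_e·A·√(4πDt)) = 0.210/(0.24 × 24.6 × 142.9) = 0.0002489 kg/m³.
(x−vt)²/(4Dt) = (37.519)²/(4 × 1.24 × 1310) = 0.2166; exp(−0.2166) = 0.8053.
C = 0.0002489 × 0.8053 = 0.000200 kg/m³.

0.000200 kg/m³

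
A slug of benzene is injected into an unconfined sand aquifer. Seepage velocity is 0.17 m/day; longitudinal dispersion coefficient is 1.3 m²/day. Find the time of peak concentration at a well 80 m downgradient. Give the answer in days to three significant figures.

428 days

For the 1D instantaneous-source solution, setting ∂C/∂t = 0 at fixed x gives v²t² + 2Dt − x² = 0, so t = (√(D² + v²x²) − D)/v².
√(D² + v²x²) = √(1.3² + 0.17² × 80²) = 13.66; v² = 0.0289.
t = (13.66 − 1.3)/0.0289 = 428 days (vs. the pure-advection estimate x/v = 471 d).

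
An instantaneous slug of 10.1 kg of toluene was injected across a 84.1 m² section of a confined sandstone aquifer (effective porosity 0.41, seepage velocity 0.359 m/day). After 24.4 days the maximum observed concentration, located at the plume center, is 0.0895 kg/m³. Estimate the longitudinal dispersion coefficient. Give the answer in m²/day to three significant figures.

At the plume center C_max = M/(n_e·A·√(4πDt)), so D = M²/(4πt·(n_e·A·C_max)²).
n_e·A·C_max = 0.41 × 84.1 × 0.0895 = 3.086 kg/m.
D = 10.1²/(4π × 24.4 × 3.086²) = 0.0349 m²/day.

0.0349 m²/day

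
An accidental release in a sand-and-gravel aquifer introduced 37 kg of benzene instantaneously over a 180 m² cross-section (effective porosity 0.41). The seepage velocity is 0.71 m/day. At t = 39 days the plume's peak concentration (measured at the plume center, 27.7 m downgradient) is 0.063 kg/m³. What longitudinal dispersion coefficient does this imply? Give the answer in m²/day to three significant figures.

At the plume center C_max = M/(n_e·A·√(4πDt)), so D = M²/(4πt·(n_e·A·C_max)²).
n_e·A·C_max = 0.41 × 180 × 0.063 = 4.649 kg/m.
D = 37²/(4π × 39 × 4.649²) = 0.129 m²/day.

0.129 m²/day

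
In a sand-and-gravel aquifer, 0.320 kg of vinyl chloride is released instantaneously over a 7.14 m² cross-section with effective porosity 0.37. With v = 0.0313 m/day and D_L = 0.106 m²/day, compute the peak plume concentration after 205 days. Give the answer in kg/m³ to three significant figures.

The peak of an instantaneous 1D plume sits at x = vt; there the Gaussian factor is 1 and C_max = M/(n_e·A·√(4πDt)), where n_e·A is the pore area the mass is dissolved in.
√(4πDt) = √(4π × 0.106 × 205) = 16.52 m, so C_max = 0.320/(0.37 × 7.14 × 16.52) = 0.00733 kg/m³.

0.00733 kg/m³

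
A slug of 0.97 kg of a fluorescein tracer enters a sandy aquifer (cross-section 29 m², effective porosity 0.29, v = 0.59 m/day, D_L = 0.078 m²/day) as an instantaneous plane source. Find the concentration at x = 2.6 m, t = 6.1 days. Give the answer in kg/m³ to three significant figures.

0.0279 kg/m³

For an instantaneous plane source, C(x,t) = M/(n_e·A·√(4πDt)) · exp(−(x−vt)²/(4Dt)), with n_e·A the pore (flow) area.
Plume center vt = 0.59 × 6.1 = 3.599 m, so the well at 2.6 m is 0.999 m upgradient of the peak.
√(4πDt) = 2.445 m, giving peak height M/(n_e·A·√(4πDt)) = 0.97/(0.29 × 29 × 2.445) = 0.04717 kg/m³.
(x−vt)²/(4Dt) = (-0.999)²/(4 × 0.078 × 6.1) = 0.5244; exp(−0.5244) = 0.5919.
C = 0.04717 × 0.5919 = 0.0279 kg/m³.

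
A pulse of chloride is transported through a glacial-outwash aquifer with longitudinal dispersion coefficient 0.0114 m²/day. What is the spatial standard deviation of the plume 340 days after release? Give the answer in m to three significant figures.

Dispersive spreading gives a Gaussian with σ² = 2Dt; advection only shifts the center.
σ = √(2 × 0.0114 × 340) = 2.78 m.

2.78 m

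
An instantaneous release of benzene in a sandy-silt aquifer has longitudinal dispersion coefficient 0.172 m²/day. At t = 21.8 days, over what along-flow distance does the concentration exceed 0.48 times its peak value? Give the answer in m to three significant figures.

6.64 m

The plume is Gaussian with σ = √(2Dt) = √(2 × 0.172 × 21.8) = 2.738 m.
C/C_peak = exp(−Δx²/(2σ²)) = 0.48 ⇒ Δx = σ·√(−2 ln 0.48) = 2.738 × 1.212 = 3.318 m.
Width = 2Δx = 6.64 m.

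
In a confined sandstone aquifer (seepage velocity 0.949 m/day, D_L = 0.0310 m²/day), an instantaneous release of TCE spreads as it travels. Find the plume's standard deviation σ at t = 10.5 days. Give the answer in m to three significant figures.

0.807 m

Dispersive spreading gives a Gaussian with σ² = 2Dt; advection only shifts the center.
σ = √(2 × 0.0310 × 10.5) = 0.807 m.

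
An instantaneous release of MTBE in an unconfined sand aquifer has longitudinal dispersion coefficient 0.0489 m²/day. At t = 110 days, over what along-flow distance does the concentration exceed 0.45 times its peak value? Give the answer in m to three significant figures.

8.29 m

The plume is Gaussian with σ = √(2Dt) = √(2 × 0.0489 × 110) = 3.280 m.
C/C_peak = exp(−Δx²/(2σ²)) = 0.45 ⇒ Δx = σ·√(−2 ln 0.45) = 3.280 × 1.264 = 4.146 m.
Width = 2Δx = 8.29 m.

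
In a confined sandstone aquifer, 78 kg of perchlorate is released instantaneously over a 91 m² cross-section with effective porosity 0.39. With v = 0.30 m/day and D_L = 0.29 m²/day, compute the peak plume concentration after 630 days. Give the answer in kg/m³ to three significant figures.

The peak of an instantaneous 1D plume sits at x = vt; there the Gaussian factor is 1 and C_max = M/(n_e·A·√(4πDt)), where n_e·A is the pore area the mass is dissolved in.
√(4πDt) = √(4π × 0.29 × 630) = 47.92 m, so C_max = 78/(0.39 × 91 × 47.92) = 0.0459 kg/m³.

0.0459 kg/m³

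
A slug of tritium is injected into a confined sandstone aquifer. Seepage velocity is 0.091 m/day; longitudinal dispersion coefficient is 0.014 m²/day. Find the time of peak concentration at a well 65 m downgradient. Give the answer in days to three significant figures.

For the 1D instantaneous-source solution, setting ∂C/∂t = 0 at fixed x gives v²t² + 2Dt − x² = 0, so t = (√(D² + v²x²) − D)/v².
√(D² + v²x²) = √(0.014² + 0.091² × 65²) = 5.915; v² = 0.008281.
t = (5.915 − 0.014)/0.008281 = 713 days (vs. the pure-advection estimate x/v = 714 d).

713 days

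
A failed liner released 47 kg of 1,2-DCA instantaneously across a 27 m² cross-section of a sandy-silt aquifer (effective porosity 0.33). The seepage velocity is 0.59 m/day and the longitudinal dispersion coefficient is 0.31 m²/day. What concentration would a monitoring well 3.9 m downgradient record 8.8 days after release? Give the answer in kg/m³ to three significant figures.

0.773 kg/m³

For an instantaneous plane source, C(x,t) = M/(n_e·A·√(4πDt)) · exp(−(x−vt)²/(4Dt)), with n_e·A the pore (flow) area.
Plume center vt = 0.59 × 8.8 = 5.192 m, so the well at 3.9 m is 1.292 m upgradient of the peak.
√(4πDt) = 5.855 m, giving peak height M/(n_e·A·√(4πDt)) = 47/(0.33 × 27 × 5.855) = 0.9009 kg/m³.
(x−vt)²/(4Dt) = (-1.292)²/(4 × 0.31 × 8.8) = 0.1530; exp(−0.1530) = 0.8581.
C = 0.9009 × 0.8581 = 0.773 kg/m³.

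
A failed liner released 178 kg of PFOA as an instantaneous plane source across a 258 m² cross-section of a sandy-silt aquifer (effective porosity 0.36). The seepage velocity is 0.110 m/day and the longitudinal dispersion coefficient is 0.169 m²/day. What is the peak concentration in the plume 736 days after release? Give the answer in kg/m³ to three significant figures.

The peak of an instantaneous 1D plume sits at x = vt; there the Gaussian factor is 1 and C_max = M/(n_e·A·√(4πDt)), where n_e·A is the pore area the mass is dissolved in.
√(4πDt) = √(4π × 0.169 × 736) = 39.54 m, so C_max = 178/(0.36 × 258 × 39.54) = 0.0485 kg/m³.

0.0485 kg/m³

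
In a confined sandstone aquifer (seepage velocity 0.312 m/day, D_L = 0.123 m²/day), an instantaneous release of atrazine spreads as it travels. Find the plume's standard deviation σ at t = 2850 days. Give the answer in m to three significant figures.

26.5 m

Dispersive spreading gives a Gaussian with σ² = 2Dt; advection only shifts the center.
σ = √(2 × 0.123 × 2850) = 26.5 m.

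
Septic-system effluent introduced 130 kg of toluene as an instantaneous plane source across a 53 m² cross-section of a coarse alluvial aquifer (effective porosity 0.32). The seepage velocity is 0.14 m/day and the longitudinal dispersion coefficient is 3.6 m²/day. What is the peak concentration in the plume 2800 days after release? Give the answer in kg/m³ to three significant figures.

0.0215 kg/m³

The peak of an instantaneous 1D plume sits at x = vt; there the Gaussian factor is 1 and C_max = M/(n_e·A·√(4πDt)), where n_e·A is the pore area the mass is dissolved in.
√(4πDt) = √(4π × 3.6 × 2800) = 355.9 m, so C_max = 130/(0.32 × 53 × 355.9) = 0.0215 kg/m³.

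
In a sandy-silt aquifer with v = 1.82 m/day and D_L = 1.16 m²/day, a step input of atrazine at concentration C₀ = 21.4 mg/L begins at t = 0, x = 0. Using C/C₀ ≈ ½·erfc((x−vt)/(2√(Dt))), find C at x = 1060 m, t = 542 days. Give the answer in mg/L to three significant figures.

For a continuous step input, C/C₀ ≈ ½·erfc((x−vt)/(2√(Dt))).
vt = 1.82 × 542 = 986.44 m and 2√(Dt) = 2√(1.16 × 542) = 50.15 m.
Argument (x−vt)/(2√(Dt)) = (1060 − 986.44)/50.15 = 1.467; ½·erfc(1.467) = 0.01901.
C = 21.4 × 0.01901 = 0.407 mg/L.

0.407 mg/L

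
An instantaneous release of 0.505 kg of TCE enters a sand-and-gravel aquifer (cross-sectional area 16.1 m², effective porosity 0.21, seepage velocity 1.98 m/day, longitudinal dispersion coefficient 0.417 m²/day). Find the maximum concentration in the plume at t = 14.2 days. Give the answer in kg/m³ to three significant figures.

The peak of an instantaneous 1D plume sits at x = vt; there the Gaussian factor is 1 and C_max = M/(n_e·A·√(4πDt)), where n_e·A is the pore area the mass is dissolved in.
√(4πDt) = √(4π × 0.417 × 14.2) = 8.626 m, so C_max = 0.505/(0.21 × 16.1 × 8.626) = 0.0173 kg/m³.

0.0173 kg/m³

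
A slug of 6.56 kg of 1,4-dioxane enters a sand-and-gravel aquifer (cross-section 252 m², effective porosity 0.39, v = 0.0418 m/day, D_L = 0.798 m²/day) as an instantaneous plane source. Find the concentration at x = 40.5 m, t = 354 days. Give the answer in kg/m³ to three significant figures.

0.000624 kg/m³

For an instantaneous plane source, C(x,t) = M/(n_e·A·√(4πDt)) · exp(−(x−vt)²/(4Dt)), with n_e·A the pore (flow) area.
Plume center vt = 0.0418 × 354 = 14.7972 m, so the well at 40.5 m is 25.7028 m downgradient of the peak.
√(4πDt) = 59.58 m, giving peak height M/(n_e·A·√(4πDt)) = 6.56/(0.39 × 252 × 59.58) = 0.001120 kg/m³.
(x−vt)²/(4Dt) = (25.7028)²/(4 × 0.798 × 354) = 0.5846; exp(−0.5846) = 0.5573.
C = 0.001120 × 0.5573 = 0.000624 kg/m³.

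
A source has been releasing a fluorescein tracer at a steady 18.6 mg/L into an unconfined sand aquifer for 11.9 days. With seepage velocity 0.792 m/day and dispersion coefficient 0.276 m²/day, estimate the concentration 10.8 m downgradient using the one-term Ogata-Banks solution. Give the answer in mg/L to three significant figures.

5.50 mg/L

For a continuous step input, C/C₀ ≈ ½·erfc((x−vt)/(2√(Dt))).
vt = 0.792 × 11.9 = 9.4248 m and 2√(Dt) = 2√(0.276 × 11.9) = 3.625 m.
Argument (x−vt)/(2√(Dt)) = (10.8 − 9.4248)/3.625 = 0.3794; ½·erfc(0.3794) = 0.2958.
C = 18.6 × 0.2958 = 5.50 mg/L.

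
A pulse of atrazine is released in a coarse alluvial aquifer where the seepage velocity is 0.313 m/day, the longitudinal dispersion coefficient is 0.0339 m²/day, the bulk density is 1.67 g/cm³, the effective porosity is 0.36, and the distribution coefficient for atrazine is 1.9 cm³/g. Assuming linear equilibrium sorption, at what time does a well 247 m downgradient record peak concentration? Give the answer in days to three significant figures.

Retardation factor R = 1 + ρ_b·K_d/n = 1 + 1.67 × 1.9/0.36 = 9.814.
Sorption retards both mechanisms: v_R = v/R = 0.03189 m/day, D_R = D/R = 0.003454 m²/day.
Peak time from v_R²t² + 2D_R t − x² = 0: t = (√(D_R² + v_R²x²) − D_R)/v_R².
√(D_R² + v_R²x²) = √(0.003454² + 0.03189² × 247²) = 7.877; v_R² = 0.001017.
t = (7.877 − 0.003454)/0.001017 = 7740 days.

7740 days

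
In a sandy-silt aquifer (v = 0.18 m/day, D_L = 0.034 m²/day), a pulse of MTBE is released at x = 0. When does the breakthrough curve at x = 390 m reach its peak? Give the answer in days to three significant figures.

For the 1D instantaneous-source solution, setting ∂C/∂t = 0 at fixed x gives v²t² + 2Dt − x² = 0, so t = (√(D² + v²x²) − D)/v².
√(D² + v²x²) = √(0.034² + 0.18² × 390²) = 70.20; v² = 0.0324.
t = (70.20 − 0.034)/0.0324 = 2170 days (vs. the pure-advection estimate x/v = 2170 d).

2170 days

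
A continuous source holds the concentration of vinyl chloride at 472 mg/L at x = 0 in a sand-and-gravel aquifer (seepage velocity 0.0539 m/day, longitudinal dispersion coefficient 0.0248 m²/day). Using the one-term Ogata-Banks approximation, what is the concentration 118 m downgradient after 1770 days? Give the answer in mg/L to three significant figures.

For a continuous step input, C/C₀ ≈ ½·erfc((x−vt)/(2√(Dt))).
vt = 0.0539 × 1770 = 95.403 m and 2√(Dt) = 2√(0.0248 × 1770) = 13.25 m.
Argument (x−vt)/(2√(Dt)) = (118 − 95.403)/13.25 = 1.705; ½·erfc(1.705) = 0.007949.
C = 472 × 0.007949 = 3.75 mg/L.

3.75 mg/L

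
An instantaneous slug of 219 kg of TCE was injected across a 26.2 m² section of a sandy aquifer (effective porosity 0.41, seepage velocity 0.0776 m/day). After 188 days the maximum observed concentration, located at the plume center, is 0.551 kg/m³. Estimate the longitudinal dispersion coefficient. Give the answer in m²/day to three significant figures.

At the plume center C_max = M/(n_e·A·√(4πDt)), so D = M²/(4πt·(n_e·A·C_max)²).
n_e·A·C_max = 0.41 × 26.2 × 0.551 = 5.919 kg/m.
D = 219²/(4π × 188 × 5.919²) = 0.579 m²/day.

0.579 m²/day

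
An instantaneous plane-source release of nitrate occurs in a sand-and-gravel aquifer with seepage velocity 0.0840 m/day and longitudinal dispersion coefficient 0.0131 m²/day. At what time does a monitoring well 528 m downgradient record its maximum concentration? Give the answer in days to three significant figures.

For the 1D instantaneous-source solution, setting ∂C/∂t = 0 at fixed x gives v²t² + 2Dt − x² = 0, so t = (√(D² + v²x²) − D)/v².
√(D² + v²x²) = √(0.0131² + 0.0840² × 528²) = 44.35; v² = 0.007056.
t = (44.35 − 0.0131)/0.007056 = 6280 days (vs. the pure-advection estimate x/v = 6290 d).

6280 days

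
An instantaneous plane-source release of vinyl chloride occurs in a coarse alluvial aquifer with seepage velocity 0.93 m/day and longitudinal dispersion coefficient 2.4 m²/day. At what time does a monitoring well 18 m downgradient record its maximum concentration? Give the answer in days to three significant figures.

16.8 days

For the 1D instantaneous-source solution, setting ∂C/∂t = 0 at fixed x gives v²t² + 2Dt − x² = 0, so t = (√(D² + v²x²) − D)/v².
√(D² + v²x²) = √(2.4² + 0.93² × 18²) = 16.91; v² = 0.8649.
t = (16.91 − 2.4)/0.8649 = 16.8 days (vs. the pure-advection estimate x/v = 19.4 d).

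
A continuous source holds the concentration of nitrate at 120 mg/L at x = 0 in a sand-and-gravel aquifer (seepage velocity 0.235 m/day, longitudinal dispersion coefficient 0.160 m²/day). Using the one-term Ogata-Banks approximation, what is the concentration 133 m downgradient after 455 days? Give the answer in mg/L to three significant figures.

1.84 mg/L

For a continuous step input, C/C₀ ≈ ½·erfc((x−vt)/(2√(Dt))).
vt = 0.235 × 455 = 106.925 m and 2√(Dt) = 2√(0.160 × 455) = 17.06 m.
Argument (x−vt)/(2√(Dt)) = (133 − 106.925)/17.06 = 1.528; ½·erfc(1.528) = 0.01535.
C = 120 × 0.01535 = 1.84 mg/L.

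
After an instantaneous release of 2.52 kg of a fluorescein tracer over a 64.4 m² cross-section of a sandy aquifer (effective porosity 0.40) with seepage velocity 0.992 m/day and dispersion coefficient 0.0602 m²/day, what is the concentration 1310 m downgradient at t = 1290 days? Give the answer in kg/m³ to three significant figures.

For an instantaneous plane source, C(x,t) = M/(n_e·A·√(4πDt)) · exp(−(x−vt)²/(4Dt)), with n_e·A the pore (flow) area.
Plume center vt = 0.992 × 1290 = 1279.68 m, so the well at 1310 m is 30.32 m downgradient of the peak.
√(4πDt) = 31.24 m, giving peak height M/(n_e·A·√(4πDt)) = 2.52/(0.40 × 64.4 × 31.24) = 0.003131 kg/m³.
(x−vt)²/(4Dt) = (30.32)²/(4 × 0.0602 × 1290) = 2.959; exp(−2.959) = 0.05187.
C = 0.003131 × 0.05187 = 0.000162 kg/m³.

0.000162 kg/m³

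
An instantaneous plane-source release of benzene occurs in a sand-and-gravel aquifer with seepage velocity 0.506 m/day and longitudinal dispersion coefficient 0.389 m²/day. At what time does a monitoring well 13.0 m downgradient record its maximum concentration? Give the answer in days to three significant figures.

24.2 days

For the 1D instantaneous-source solution, setting ∂C/∂t = 0 at fixed x gives v²t² + 2Dt − x² = 0, so t = (√(D² + v²x²) − D)/v².
√(D² + v²x²) = √(0.389² + 0.506² × 13.0²) = 6.589; v² = 0.256036.
t = (6.589 − 0.389)/0.256036 = 24.2 days (vs. the pure-advection estimate x/v = 25.7 d).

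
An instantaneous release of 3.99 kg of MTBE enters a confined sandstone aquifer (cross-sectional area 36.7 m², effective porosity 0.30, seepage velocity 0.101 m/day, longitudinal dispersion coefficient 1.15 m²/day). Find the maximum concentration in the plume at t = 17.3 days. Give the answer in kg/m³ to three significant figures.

0.0229 kg/m³

The peak of an instantaneous 1D plume sits at x = vt; there the Gaussian factor is 1 and C_max = M/(n_e·A·√(4πDt)), where n_e·A is the pore area the mass is dissolved in.
√(4πDt) = √(4π × 1.15 × 17.3) = 15.81 m, so C_max = 3.99/(0.30 × 36.7 × 15.81) = 0.0229 kg/m³.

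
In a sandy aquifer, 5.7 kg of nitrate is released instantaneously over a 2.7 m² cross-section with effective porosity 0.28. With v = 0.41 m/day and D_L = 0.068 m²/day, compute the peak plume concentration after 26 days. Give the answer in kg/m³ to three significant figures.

1.60 kg/m³

The peak of an instantaneous 1D plume sits at x = vt; there the Gaussian factor is 1 and C_max = M/(n_e·A·√(4πDt)), where n_e·A is the pore area the mass is dissolved in.
√(4πDt) = √(4π × 0.068 × 26) = 4.714 m, so C_max = 5.7/(0.28 × 2.7 × 4.714) = 1.60 kg/m³.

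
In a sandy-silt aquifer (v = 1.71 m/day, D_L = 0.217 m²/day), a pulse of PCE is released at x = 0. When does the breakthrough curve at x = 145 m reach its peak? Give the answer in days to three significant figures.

84.7 days

For the 1D instantaneous-source solution, setting ∂C/∂t = 0 at fixed x gives v²t² + 2Dt − x² = 0, so t = (√(D² + v²x²) − D)/v².
√(D² + v²x²) = √(0.217² + 1.71² × 145²) = 248.0; v² = 2.9241.
t = (248.0 − 0.217)/2.9241 = 84.7 days (vs. the pure-advection estimate x/v = 84.8 d).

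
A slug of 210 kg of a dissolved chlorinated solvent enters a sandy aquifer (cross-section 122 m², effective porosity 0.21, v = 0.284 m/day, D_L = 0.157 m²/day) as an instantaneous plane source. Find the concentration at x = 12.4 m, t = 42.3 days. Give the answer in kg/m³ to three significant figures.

0.892 kg/m³

For an instantaneous plane source, C(x,t) = M/(n_e·A·√(4πDt)) · exp(−(x−vt)²/(4Dt)), with n_e·A the pore (flow) area.
Plume center vt = 0.284 × 42.3 = 12.0132 m, so the well at 12.4 m is 0.3868 m downgradient of the peak.
√(4πDt) = 9.135 m, giving peak height M/(n_e·A·√(4πDt)) = 210/(0.21 × 122 × 9.135) = 0.8973 kg/m³.
(x−vt)²/(4Dt) = (0.3868)²/(4 × 0.157 × 42.3) = 0.005632; exp(−0.005632) = 0.9944.
C = 0.8973 × 0.9944 = 0.892 kg/m³.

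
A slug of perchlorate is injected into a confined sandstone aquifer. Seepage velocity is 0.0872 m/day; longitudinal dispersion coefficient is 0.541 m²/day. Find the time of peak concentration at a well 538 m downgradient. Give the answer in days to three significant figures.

For the 1D instantaneous-source solution, setting ∂C/∂t = 0 at fixed x gives v²t² + 2Dt − x² = 0, so t = (√(D² + v²x²) − D)/v².
√(D² + v²x²) = √(0.541² + 0.0872² × 538²) = 46.92; v² = 0.00760384.
t = (46.92 − 0.541)/0.00760384 = 6100 days (vs. the pure-advection estimate x/v = 6170 d).

6100 days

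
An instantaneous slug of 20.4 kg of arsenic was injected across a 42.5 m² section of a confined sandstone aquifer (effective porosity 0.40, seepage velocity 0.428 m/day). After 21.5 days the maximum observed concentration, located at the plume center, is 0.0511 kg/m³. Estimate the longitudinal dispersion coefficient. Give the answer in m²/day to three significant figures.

At the plume center C_max = M/(n_e·A·√(4πDt)), so D = M²/(4πt·(n_e·A·C_max)²).
n_e·A·C_max = 0.40 × 42.5 × 0.0511 = 0.8687 kg/m.
D = 20.4²/(4π × 21.5 × 0.8687²) = 2.04 m²/day.

2.04 m²/day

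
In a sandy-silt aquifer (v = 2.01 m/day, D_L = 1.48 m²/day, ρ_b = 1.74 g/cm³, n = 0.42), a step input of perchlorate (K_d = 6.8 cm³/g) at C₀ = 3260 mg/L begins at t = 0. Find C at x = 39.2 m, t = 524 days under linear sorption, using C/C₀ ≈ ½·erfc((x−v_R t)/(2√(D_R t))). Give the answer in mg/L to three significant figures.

1090 mg/L

Retardation factor R = 1 + ρ_b·K_d/n = 1 + 1.74 × 6.8/0.42 = 29.17.
Sorption retards both mechanisms: v_R = v/R = 0.06891 m/day, D_R = D/R = 0.05074 m²/day.
v_R·t = 0.06891 × 524 = 36.10884 m; 2√(D_R t) = 10.31 m; argument = (39.2 − 36.10884)/10.31 = 0.2998.
C = C₀ × ½·erfc(0.2998) = 3260 × 0.3358 = 1090 mg/L.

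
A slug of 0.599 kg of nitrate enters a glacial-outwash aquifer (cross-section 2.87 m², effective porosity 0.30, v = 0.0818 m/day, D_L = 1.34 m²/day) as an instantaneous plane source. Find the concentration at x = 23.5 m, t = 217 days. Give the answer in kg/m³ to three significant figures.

0.0112 kg/m³

For an instantaneous plane source, C(x,t) = M/(n_e·A·√(4πDt)) · exp(−(x−vt)²/(4Dt)), with n_e·A the pore (flow) area.
Plume center vt = 0.0818 × 217 = 17.7506 m, so the well at 23.5 m is 5.7494 m downgradient of the peak.
√(4πDt) = 60.45 m, giving peak height M/(n_e·A·√(4πDt)) = 0.599/(0.30 × 2.87 × 60.45) = 0.01151 kg/m³.
(x−vt)²/(4Dt) = (5.7494)²/(4 × 1.34 × 217) = 0.02842; exp(−0.02842) = 0.9720.
C = 0.01151 × 0.9720 = 0.0112 kg/m³.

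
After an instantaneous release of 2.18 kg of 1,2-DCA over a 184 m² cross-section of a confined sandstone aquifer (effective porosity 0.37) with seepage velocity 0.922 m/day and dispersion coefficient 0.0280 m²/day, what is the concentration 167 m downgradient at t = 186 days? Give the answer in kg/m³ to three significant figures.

0.00150 kg/m³

For an instantaneous plane source, C(x,t) = M/(n_e·A·√(4πDt)) · exp(−(x−vt)²/(4Dt)), with n_e·A the pore (flow) area.
Plume center vt = 0.922 × 186 = 171.492 m, so the well at 167 m is 4.492 m upgradient of the peak.
√(4πDt) = 8.090 m, giving peak height M/(n_e·A·√(4πDt)) = 2.18/(0.37 × 184 × 8.090) = 0.003958 kg/m³.
(x−vt)²/(4Dt) = (-4.492)²/(4 × 0.0280 × 186) = 0.9686; exp(−0.9686) = 0.3796.
C = 0.003958 × 0.3796 = 0.00150 kg/m³.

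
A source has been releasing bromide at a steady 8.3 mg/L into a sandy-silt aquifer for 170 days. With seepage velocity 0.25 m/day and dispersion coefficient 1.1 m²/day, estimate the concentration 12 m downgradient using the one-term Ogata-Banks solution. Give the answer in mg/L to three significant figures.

7.82 mg/L

For a continuous step input, C/C₀ ≈ ½·erfc((x−vt)/(2√(Dt))).
vt = 0.25 × 170 = 42.5 m and 2√(Dt) = 2√(1.1 × 170) = 27.35 m.
Argument (x−vt)/(2√(Dt)) = (12 − 42.5)/27.35 = -1.115; ½·erfc(-1.115) = 0.9426.
C = 8.3 × 0.9426 = 7.82 mg/L.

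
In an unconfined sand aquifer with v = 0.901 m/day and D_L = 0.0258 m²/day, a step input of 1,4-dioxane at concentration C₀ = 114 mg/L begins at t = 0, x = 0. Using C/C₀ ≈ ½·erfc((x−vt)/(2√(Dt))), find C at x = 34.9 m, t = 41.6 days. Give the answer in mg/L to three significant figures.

110 mg/L

For a continuous step input, C/C₀ ≈ ½·erfc((x−vt)/(2√(Dt))).
vt = 0.901 × 41.6 = 37.4816 m and 2√(Dt) = 2√(0.0258 × 41.6) = 2.072 m.
Argument (x−vt)/(2√(Dt)) = (34.9 − 37.4816)/2.072 = -1.246; ½·erfc(-1.246) = 0.9610.
C = 114 × 0.9610 = 110 mg/L.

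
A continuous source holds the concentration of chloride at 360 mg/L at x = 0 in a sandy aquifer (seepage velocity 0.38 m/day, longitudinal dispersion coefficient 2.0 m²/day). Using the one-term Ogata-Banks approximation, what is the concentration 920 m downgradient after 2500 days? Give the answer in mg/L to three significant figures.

For a continuous step input, C/C₀ ≈ ½·erfc((x−vt)/(2√(Dt))).
vt = 0.38 × 2500 = 950 m and 2√(Dt) = 2√(2.0 × 2500) = 141.4 m.
Argument (x−vt)/(2√(Dt)) = (920 − 950)/141.4 = -0.2122; ½·erfc(-0.2122) = 0.6179.
C = 360 × 0.6179 = 222 mg/L.

222 mg/L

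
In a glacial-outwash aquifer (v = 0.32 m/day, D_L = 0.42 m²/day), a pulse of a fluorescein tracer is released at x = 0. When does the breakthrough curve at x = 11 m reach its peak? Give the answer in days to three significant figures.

30.5 days

For the 1D instantaneous-source solution, setting ∂C/∂t = 0 at fixed x gives v²t² + 2Dt − x² = 0, so t = (√(D² + v²x²) − D)/v².
√(D² + v²x²) = √(0.42² + 0.32² × 11²) = 3.545; v² = 0.1024.
t = (3.545 − 0.42)/0.1024 = 30.5 days (vs. the pure-advection estimate x/v = 34.4 d).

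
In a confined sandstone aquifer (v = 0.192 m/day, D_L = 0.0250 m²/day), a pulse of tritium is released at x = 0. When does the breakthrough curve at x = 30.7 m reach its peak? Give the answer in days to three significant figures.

For the 1D instantaneous-source solution, setting ∂C/∂t = 0 at fixed x gives v²t² + 2Dt − x² = 0, so t = (√(D² + v²x²) − D)/v².
√(D² + v²x²) = √(0.0250² + 0.192² × 30.7²) = 5.894; v² = 0.036864.
t = (5.894 − 0.0250)/0.036864 = 159 days (vs. the pure-advection estimate x/v = 160 d).

159 days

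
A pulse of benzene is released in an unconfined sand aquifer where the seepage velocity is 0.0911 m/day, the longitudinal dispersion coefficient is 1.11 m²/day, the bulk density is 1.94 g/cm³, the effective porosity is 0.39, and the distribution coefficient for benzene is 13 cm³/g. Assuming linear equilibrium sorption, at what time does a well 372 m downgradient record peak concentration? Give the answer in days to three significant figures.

Retardation factor R = 1 + ρ_b·K_d/n = 1 + 1.94 × 13/0.39 = 65.67.
Sorption retards both mechanisms: v_R = v/R = 0.001387 m/day, D_R = D/R = 0.01690 m²/day.
Peak time from v_R²t² + 2D_R t − x² = 0: t = (√(D_R² + v_R²x²) − D_R)/v_R².
√(D_R² + v_R²x²) = √(0.01690² + 0.001387² × 372²) = 0.5162; v_R² = 1.924e-06.
t = (0.5162 − 0.01690)/1.924e-06 = 260000 days.

260000 days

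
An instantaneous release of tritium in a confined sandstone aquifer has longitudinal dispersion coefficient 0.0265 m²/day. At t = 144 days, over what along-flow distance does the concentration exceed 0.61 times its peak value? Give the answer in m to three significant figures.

The plume is Gaussian with σ = √(2Dt) = √(2 × 0.0265 × 144) = 2.763 m.
C/C_peak = exp(−Δx²/(2σ²)) = 0.61 ⇒ Δx = σ·√(−2 ln 0.61) = 2.763 × 0.9943 = 2.747 m.
Width = 2Δx = 5.49 m.

5.49 m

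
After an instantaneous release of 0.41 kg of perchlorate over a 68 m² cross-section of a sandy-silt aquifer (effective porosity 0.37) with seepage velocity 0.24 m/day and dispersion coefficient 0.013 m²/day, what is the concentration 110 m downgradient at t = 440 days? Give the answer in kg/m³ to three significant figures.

0.000825 kg/m³

For an instantaneous plane source, C(x,t) = M/(n_e·A·√(4πDt)) · exp(−(x−vt)²/(4Dt)), with n_e·A the pore (flow) area.
Plume center vt = 0.24 × 440 = 105.6 m, so the well at 110 m is 4.4 m downgradient of the peak.
√(4πDt) = 8.478 m, giving peak height M/(n_e·A·√(4πDt)) = 0.41/(0.37 × 68 × 8.478) = 0.001922 kg/m³.
(x−vt)²/(4Dt) = (4.4)²/(4 × 0.013 × 440) = 0.8462; exp(−0.8462) = 0.4290.
C = 0.001922 × 0.4290 = 0.000825 kg/m³.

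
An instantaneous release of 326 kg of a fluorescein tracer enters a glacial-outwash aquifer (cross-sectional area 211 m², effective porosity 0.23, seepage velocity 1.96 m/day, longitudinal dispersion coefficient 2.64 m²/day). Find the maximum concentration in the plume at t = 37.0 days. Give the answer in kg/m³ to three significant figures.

0.192 kg/m³

The peak of an instantaneous 1D plume sits at x = vt; there the Gaussian factor is 1 and C_max = M/(n_e·A·√(4πDt)), where n_e·A is the pore area the mass is dissolved in.
√(4πDt) = √(4π × 2.64 × 37.0) = 35.04 m, so C_max = 326/(0.23 × 211 × 35.04) = 0.192 kg/m³.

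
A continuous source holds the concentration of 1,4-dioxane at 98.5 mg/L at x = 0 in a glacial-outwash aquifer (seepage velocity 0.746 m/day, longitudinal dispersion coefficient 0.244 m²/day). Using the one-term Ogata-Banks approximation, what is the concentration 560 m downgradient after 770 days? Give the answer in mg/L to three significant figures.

76.0 mg/L

For a continuous step input, C/C₀ ≈ ½·erfc((x−vt)/(2√(Dt))).
vt = 0.746 × 770 = 574.42 m and 2√(Dt) = 2√(0.244 × 770) = 27.41 m.
Argument (x−vt)/(2√(Dt)) = (560 − 574.42)/27.41 = -0.5261; ½·erfc(-0.5261) = 0.7716.
C = 98.5 × 0.7716 = 76.0 mg/L.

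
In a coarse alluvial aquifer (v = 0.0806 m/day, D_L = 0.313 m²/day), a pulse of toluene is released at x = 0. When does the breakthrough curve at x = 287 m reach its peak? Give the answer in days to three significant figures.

3510 days

For the 1D instantaneous-source solution, setting ∂C/∂t = 0 at fixed x gives v²t² + 2Dt − x² = 0, so t = (√(D² + v²x²) − D)/v².
√(D² + v²x²) = √(0.313² + 0.0806² × 287²) = 23.13; v² = 0.00649636.
t = (23.13 − 0.313)/0.00649636 = 3510 days (vs. the pure-advection estimate x/v = 3560 d).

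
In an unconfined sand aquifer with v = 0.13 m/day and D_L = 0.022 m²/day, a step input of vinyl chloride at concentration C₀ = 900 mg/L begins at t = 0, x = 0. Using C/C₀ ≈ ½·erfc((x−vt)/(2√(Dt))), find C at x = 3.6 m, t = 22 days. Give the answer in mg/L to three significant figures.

For a continuous step input, C/C₀ ≈ ½·erfc((x−vt)/(2√(Dt))).
vt = 0.13 × 22 = 2.86 m and 2√(Dt) = 2√(0.022 × 22) = 1.391 m.
Argument (x−vt)/(2√(Dt)) = (3.6 − 2.86)/1.391 = 0.5320; ½·erfc(0.5320) = 0.2259.
C = 900 × 0.2259 = 203 mg/L.

203 mg/L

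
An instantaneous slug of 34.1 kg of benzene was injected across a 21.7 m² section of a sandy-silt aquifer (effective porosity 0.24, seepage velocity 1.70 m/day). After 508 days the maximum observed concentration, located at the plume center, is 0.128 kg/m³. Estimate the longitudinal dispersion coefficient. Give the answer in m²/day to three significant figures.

At the plume center C_max = M/(n_e·A·√(4πDt)), so D = M²/(4πt·(n_e·A·C_max)²).
n_e·A·C_max = 0.24 × 21.7 × 0.128 = 0.6666 kg/m.
D = 34.1²/(4π × 508 × 0.6666²) = 0.410 m²/day.

0.410 m²/day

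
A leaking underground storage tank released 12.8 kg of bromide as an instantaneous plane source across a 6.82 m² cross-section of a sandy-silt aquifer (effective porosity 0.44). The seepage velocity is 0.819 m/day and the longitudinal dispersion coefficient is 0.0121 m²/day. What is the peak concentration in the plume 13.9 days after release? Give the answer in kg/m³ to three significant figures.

The peak of an instantaneous 1D plume sits at x = vt; there the Gaussian factor is 1 and C_max = M/(n_e·A·√(4πDt)), where n_e·A is the pore area the mass is dissolved in.
√(4πDt) = √(4π × 0.0121 × 13.9) = 1.454 m, so C_max = 12.8/(0.44 × 6.82 × 1.454) = 2.93 kg/m³.

2.93 kg/m³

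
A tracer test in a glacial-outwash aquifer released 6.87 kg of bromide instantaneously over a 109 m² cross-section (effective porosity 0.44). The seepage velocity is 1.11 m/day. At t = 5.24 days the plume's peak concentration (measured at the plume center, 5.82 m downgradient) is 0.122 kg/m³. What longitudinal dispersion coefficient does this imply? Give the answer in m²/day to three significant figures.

At the plume center C_max = M/(n_e·A·√(4πDt)), so D = M²/(4πt·(n_e·A·C_max)²).
n_e·A·C_max = 0.44 × 109 × 0.122 = 5.851 kg/m.
D = 6.87²/(4π × 5.24 × 5.851²) = 0.0209 m²/day.

0.0209 m²/day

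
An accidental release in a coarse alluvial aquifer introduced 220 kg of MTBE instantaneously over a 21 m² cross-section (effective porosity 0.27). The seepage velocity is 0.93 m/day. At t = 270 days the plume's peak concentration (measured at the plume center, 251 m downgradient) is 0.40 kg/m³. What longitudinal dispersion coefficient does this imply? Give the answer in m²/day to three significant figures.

2.77 m²/day

At the plume center C_max = M/(n_e·A·√(4πDt)), so D = M²/(4πt·(n_e·A·C_max)²).
n_e·A·C_max = 0.27 × 21 × 0.40 = 2.268 kg/m.
D = 220²/(4π × 270 × 2.268²) = 2.77 m²/day.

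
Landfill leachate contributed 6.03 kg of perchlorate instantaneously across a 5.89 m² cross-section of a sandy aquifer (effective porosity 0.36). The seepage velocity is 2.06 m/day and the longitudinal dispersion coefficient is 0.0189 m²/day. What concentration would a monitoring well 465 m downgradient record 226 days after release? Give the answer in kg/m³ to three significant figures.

For an instantaneous plane source, C(x,t) = M/(n_e·A·√(4πDt)) · exp(−(x−vt)²/(4Dt)), with n_e·A the pore (flow) area.
Plume center vt = 2.06 × 226 = 465.56 m, so the well at 465 m is 0.56 m upgradient of the peak.
√(4πDt) = 7.326 m, giving peak height M/(n_e·A·√(4πDt)) = 6.03/(0.36 × 5.89 × 7.326) = 0.3882 kg/m³.
(x−vt)²/(4Dt) = (-0.56)²/(4 × 0.0189 × 226) = 0.01835; exp(−0.01835) = 0.9818.
C = 0.3882 × 0.9818 = 0.381 kg/m³.

0.381 kg/m³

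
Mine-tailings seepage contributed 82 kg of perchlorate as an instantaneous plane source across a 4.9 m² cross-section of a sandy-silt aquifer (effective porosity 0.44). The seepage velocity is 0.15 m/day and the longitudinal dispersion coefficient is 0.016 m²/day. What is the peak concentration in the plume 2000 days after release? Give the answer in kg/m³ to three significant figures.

1.90 kg/m³

The peak of an instantaneous 1D plume sits at x = vt; there the Gaussian factor is 1 and C_max = M/(n_e·A·√(4πDt)), where n_e·A is the pore area the mass is dissolved in.
√(4πDt) = √(4π × 0.016 × 2000) = 20.05 m, so C_max = 82/(0.44 × 4.9 × 20.05) = 1.90 kg/m³.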